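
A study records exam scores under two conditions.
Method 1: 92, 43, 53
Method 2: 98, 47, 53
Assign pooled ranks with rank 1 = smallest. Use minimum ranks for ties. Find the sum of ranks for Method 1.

Sorted (ascending): 43, 47, 53, 53, 92, 98
The 2 values of 53 occupy positions 3–4 → each gets rank 3.
Method 1 values → pooled ranks: 92→5, 43→1, 53→3
Rank sum = 5 + 1 + 3 = 9

9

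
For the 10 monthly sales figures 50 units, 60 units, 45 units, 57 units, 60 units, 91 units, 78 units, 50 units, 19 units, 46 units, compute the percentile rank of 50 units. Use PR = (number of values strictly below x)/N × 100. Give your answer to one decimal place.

N = 10.
Strictly below 50: 3. Equal to 50: 2.
PR = 3/10 × 100 = 30.0

30.0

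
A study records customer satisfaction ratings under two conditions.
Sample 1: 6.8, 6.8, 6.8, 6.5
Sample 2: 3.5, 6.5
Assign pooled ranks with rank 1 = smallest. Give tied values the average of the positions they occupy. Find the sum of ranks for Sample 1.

17.5

Sorted (ascending): 3.5, 6.5, 6.5, 6.8, 6.8, 6.8
The 2 values of 6.5 occupy positions 2–3 → average rank (2+3)/2 = 2.5.
The 3 values of 6.8 occupy positions 4–6 → average rank 5.
Sample 1 values → pooled ranks: 6.8→5, 6.8→5, 6.8→5, 6.5→2.5
Rank sum = 5 + 5 + 5 + 2.5 = 17.5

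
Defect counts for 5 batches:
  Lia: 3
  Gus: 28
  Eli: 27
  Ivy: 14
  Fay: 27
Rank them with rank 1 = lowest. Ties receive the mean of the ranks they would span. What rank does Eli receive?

Sorted (ascending): 3, 14, 27, 27, 28
The 2 values of 27 occupy positions 3–4 → average rank (3+4)/2 = 3.5.
Eli has value 27 → rank 3.5.

3.5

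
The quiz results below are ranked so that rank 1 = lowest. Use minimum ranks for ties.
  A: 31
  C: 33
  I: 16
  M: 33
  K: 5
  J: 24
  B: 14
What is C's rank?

Sorted (ascending): 5, 14, 16, 24, 31, 33, 33
The 2 values of 33 occupy positions 6–7 → each gets rank 6.
C has value 33 → rank 6.

6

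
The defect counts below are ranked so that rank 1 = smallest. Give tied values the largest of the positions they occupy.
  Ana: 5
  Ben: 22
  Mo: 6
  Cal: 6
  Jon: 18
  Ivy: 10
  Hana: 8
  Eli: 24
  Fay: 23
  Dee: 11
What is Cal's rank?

3

Sorted (ascending): 5, 6, 6, 8, 10, 11, 18, 22, 23, 24
The 2 values of 6 occupy positions 2–3 → each gets rank 3.
Cal has value 6 → rank 3.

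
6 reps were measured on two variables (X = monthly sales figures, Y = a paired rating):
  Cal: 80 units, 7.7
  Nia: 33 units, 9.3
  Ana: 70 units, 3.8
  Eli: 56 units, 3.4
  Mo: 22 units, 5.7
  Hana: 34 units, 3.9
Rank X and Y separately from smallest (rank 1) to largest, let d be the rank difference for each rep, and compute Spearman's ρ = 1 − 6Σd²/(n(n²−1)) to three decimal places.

-0.257

Ranks of variable 1: 6, 2, 5, 4, 1, 3
Ranks of variable 2: 5, 6, 2, 1, 4, 3
d = r₁ − r₂: 1, -4, 3, 3, -3, 0
d²: 1, 16, 9, 9, 9, 0; Σd² = 44
ρ = 1 − 6·44/(6·35) = 1 − 264/210 = -0.257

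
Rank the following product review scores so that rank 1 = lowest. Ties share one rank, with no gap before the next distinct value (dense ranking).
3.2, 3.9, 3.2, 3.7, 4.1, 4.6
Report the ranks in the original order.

Sorted (ascending): 3.2, 3.2, 3.7, 3.9, 4.1, 4.6
The 2 values of 3.2 share dense rank 1.
Remaining distinct values take the next consecutive integers.

1, 3, 1, 2, 4, 5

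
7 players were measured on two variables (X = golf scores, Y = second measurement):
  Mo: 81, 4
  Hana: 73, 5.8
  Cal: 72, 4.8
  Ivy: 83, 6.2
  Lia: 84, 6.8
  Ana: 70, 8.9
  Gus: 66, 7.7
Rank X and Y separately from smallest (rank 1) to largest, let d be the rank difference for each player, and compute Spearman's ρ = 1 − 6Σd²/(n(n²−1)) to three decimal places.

Ranks of variable 1: 5, 4, 3, 6, 7, 2, 1
Ranks of variable 2: 1, 3, 2, 4, 5, 7, 6
d = r₁ − r₂: 4, 1, 1, 2, 2, -5, -5
d²: 16, 1, 1, 4, 4, 25, 25; Σd² = 76
ρ = 1 − 6·76/(7·48) = 1 − 456/336 = -0.357

-0.357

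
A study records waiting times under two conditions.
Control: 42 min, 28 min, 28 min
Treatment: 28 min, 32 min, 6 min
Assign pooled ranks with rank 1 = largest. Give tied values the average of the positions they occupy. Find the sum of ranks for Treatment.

12

Sorted (descending): 42, 32, 28, 28, 28, 6
The 3 values of 28 occupy positions 3–5 → average rank 4.
Treatment values → pooled ranks: 28→4, 32→2, 6→6
Rank sum = 4 + 2 + 6 = 12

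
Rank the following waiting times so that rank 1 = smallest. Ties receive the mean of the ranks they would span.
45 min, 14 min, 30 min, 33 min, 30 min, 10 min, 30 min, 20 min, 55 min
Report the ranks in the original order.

8, 2, 5, 7, 5, 1, 5, 3, 9

Sorted (ascending): 10, 14, 20, 30, 30, 30, 33, 45, 55
The 3 values of 30 occupy positions 4–6 → average rank 5.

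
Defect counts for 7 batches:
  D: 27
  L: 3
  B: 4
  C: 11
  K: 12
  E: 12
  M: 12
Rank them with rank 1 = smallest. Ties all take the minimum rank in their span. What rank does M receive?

4

Sorted (ascending): 3, 4, 11, 12, 12, 12, 27
The 3 values of 12 occupy positions 4–6 → each gets rank 4.
M has value 12 → rank 4.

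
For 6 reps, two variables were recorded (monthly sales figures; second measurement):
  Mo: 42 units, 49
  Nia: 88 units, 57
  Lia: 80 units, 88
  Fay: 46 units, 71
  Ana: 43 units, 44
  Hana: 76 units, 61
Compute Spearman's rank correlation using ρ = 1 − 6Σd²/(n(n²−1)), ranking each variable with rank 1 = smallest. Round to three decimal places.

0.543

Ranks of variable 1: 1, 6, 5, 3, 2, 4
Ranks of variable 2: 2, 3, 6, 5, 1, 4
d = r₁ − r₂: -1, 3, -1, -2, 1, 0
d²: 1, 9, 1, 4, 1, 0; Σd² = 16
ρ = 1 − 6·16/(6·35) = 1 − 96/210 = 0.543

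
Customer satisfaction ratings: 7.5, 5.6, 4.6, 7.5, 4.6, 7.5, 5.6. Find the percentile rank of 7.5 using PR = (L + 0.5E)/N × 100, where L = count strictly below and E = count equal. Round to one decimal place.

N = 7.
Strictly below 7.5: 4. Equal to 7.5: 3.
PR = (4 + 0.5·3)/7 × 100 = 78.6

78.6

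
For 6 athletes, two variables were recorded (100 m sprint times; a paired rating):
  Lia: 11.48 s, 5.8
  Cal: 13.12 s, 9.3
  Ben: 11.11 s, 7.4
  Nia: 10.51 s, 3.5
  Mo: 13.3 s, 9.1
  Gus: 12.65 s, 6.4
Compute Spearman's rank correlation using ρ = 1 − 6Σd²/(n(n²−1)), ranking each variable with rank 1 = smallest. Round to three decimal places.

Ranks of variable 1: 3, 5, 2, 1, 6, 4
Ranks of variable 2: 2, 6, 4, 1, 5, 3
d = r₁ − r₂: 1, -1, -2, 0, 1, 1
d²: 1, 1, 4, 0, 1, 1; Σd² = 8
ρ = 1 − 6·8/(6·35) = 1 − 48/210 = 0.771

0.771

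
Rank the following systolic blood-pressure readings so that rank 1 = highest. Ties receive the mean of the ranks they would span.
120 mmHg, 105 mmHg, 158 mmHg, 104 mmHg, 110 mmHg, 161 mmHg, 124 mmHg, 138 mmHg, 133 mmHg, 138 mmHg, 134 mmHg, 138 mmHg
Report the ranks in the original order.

Sorted (descending): 161, 158, 138, 138, 138, 134, 133, 124, 120, 110, 105, 104
The 3 values of 138 occupy positions 3–5 → average rank 4.

9, 11, 2, 12, 10, 1, 8, 4, 7, 4, 6, 4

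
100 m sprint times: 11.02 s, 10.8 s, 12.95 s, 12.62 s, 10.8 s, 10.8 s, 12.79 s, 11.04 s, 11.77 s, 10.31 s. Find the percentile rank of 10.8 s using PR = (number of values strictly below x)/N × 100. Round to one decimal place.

10.0

N = 10.
Strictly below 10.8: 1. Equal to 10.8: 3.
PR = 1/10 × 100 = 10.0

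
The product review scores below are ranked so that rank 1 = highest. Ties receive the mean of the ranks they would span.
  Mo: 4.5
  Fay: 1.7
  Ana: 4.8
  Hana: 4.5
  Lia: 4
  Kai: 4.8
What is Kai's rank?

Sorted (descending): 4.8, 4.8, 4.5, 4.5, 4, 1.7
The 2 values of 4.8 occupy positions 1–2 → average rank (1+2)/2 = 1.5.
The 2 values of 4.5 occupy positions 3–4 → average rank (3+4)/2 = 3.5.
Kai has value 4.8 → rank 1.5.

1.5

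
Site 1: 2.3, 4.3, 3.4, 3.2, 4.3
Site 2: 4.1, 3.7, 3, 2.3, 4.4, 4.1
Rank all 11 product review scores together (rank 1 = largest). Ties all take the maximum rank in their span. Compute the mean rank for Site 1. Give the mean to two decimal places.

Sorted (descending): 4.4, 4.3, 4.3, 4.1, 4.1, 3.7, 3.4, 3.2, 3, 2.3, 2.3
The 2 values of 4.3 occupy positions 2–3 → each gets rank 3.
The 2 values of 4.1 occupy positions 4–5 → each gets rank 5.
The 2 values of 2.3 occupy positions 10–11 → each gets rank 11.
Site 1 values → pooled ranks: 2.3→11, 4.3→3, 3.4→7, 3.2→8, 4.3→3
Mean rank = (11 + 3 + 7 + 8 + 3) / 5 = 6.40

6.40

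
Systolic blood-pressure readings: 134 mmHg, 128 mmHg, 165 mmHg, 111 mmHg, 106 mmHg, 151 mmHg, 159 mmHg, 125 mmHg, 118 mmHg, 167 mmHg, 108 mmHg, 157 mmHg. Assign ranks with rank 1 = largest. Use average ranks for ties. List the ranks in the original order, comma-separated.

Sorted (descending): 167, 165, 159, 157, 151, 134, 128, 125, 118, 111, 108, 106
No ties — each value takes its position as its rank.

6, 7, 2, 10, 12, 5, 3, 8, 9, 1, 11, 4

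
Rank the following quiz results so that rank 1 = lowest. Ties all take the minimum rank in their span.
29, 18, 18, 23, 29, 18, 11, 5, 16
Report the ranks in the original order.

8, 4, 4, 7, 8, 4, 2, 1, 3

Sorted (ascending): 5, 11, 16, 18, 18, 18, 23, 29, 29
The 3 values of 18 occupy positions 4–6 → each gets rank 4.
The 2 values of 29 occupy positions 8–9 → each gets rank 8.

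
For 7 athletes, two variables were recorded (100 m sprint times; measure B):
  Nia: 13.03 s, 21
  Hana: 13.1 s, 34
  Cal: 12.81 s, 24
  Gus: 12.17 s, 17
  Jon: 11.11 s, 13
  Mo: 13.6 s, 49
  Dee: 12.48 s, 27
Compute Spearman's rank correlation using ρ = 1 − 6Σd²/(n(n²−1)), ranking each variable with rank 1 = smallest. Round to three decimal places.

0.857

Ranks of variable 1: 5, 6, 4, 2, 1, 7, 3
Ranks of variable 2: 3, 6, 4, 2, 1, 7, 5
d = r₁ − r₂: 2, 0, 0, 0, 0, 0, -2
d²: 4, 0, 0, 0, 0, 0, 4; Σd² = 8
ρ = 1 − 6·8/(7·48) = 1 − 48/336 = 0.857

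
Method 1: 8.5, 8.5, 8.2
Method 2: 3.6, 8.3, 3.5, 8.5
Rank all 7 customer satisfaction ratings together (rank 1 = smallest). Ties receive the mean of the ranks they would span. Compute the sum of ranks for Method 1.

15

Sorted (ascending): 3.5, 3.6, 8.2, 8.3, 8.5, 8.5, 8.5
The 3 values of 8.5 occupy positions 5–7 → average rank 6.
Method 1 values → pooled ranks: 8.5→6, 8.5→6, 8.2→3
Rank sum = 6 + 6 + 3 = 15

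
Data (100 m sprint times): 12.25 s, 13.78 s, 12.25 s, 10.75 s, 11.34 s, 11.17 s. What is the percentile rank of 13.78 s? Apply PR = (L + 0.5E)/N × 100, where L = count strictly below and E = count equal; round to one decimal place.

91.7

N = 6.
Strictly below 13.78: 5. Equal to 13.78: 1.
PR = (5 + 0.5·1)/6 × 100 = 91.7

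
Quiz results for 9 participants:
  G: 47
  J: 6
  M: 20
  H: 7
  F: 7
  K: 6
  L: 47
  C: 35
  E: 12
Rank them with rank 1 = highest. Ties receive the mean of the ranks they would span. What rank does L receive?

1.5

Sorted (descending): 47, 47, 35, 20, 12, 7, 7, 6, 6
The 2 values of 47 occupy positions 1–2 → average rank (1+2)/2 = 1.5.
The 2 values of 7 occupy positions 6–7 → average rank (6+7)/2 = 6.5.
The 2 values of 6 occupy positions 8–9 → average rank (8+9)/2 = 8.5.
L has value 47 → rank 1.5.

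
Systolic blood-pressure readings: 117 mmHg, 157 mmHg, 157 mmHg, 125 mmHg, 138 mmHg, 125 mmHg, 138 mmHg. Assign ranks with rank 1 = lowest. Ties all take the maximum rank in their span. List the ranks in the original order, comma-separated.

1, 7, 7, 3, 5, 3, 5

Sorted (ascending): 117, 125, 125, 138, 138, 157, 157
The 2 values of 125 occupy positions 2–3 → each gets rank 3.
The 2 values of 138 occupy positions 4–5 → each gets rank 5.
The 2 values of 157 occupy positions 6–7 → each gets rank 7.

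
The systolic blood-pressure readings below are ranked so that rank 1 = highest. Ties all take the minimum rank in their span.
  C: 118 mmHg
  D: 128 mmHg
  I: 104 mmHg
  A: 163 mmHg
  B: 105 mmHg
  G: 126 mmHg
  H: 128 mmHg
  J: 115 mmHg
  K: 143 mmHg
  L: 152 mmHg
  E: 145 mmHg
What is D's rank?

5

Sorted (descending): 163, 152, 145, 143, 128, 128, 126, 118, 115, 105, 104
The 2 values of 128 occupy positions 5–6 → each gets rank 5.
D has value 128 mmHg → rank 5.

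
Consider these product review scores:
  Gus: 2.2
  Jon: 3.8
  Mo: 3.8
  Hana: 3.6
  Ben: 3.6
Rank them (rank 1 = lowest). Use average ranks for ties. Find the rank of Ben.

2.5

Sorted (ascending): 2.2, 3.6, 3.6, 3.8, 3.8
The 2 values of 3.6 occupy positions 2–3 → average rank (2+3)/2 = 2.5.
The 2 values of 3.8 occupy positions 4–5 → average rank (4+5)/2 = 4.5.
Ben has value 3.6 → rank 2.5.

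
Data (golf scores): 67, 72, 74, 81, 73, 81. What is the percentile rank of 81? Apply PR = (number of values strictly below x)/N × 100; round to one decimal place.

N = 6.
Strictly below 81: 4. Equal to 81: 2.
PR = 4/6 × 100 = 66.7

66.7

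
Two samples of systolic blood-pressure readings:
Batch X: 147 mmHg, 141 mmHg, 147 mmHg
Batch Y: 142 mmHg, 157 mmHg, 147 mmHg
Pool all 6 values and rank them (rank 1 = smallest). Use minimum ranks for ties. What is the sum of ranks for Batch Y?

Sorted (ascending): 141, 142, 147, 147, 147, 157
The 3 values of 147 occupy positions 3–5 → each gets rank 3.
Batch Y values → pooled ranks: 142→2, 157→6, 147→3
Rank sum = 2 + 6 + 3 = 11

11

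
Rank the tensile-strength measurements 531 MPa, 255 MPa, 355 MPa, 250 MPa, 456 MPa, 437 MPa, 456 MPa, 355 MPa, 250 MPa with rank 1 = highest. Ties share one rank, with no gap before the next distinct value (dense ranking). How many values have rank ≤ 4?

Sorted (descending): 531, 456, 456, 437, 355, 355, 255, 250, 250
The 2 values of 456 share dense rank 2.
The 2 values of 355 share dense rank 4.
The 2 values of 250 share dense rank 6.
Remaining distinct values take the next consecutive integers.
Ranks ≤ 4: {1, 2, 2, 3, 4, 4} → 6 values.

6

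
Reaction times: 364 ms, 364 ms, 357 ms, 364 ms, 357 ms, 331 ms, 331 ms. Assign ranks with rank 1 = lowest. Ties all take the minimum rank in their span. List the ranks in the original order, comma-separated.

5, 5, 3, 5, 3, 1, 1

Sorted (ascending): 331, 331, 357, 357, 364, 364, 364
The 2 values of 331 occupy positions 1–2 → each gets rank 1.
The 2 values of 357 occupy positions 3–4 → each gets rank 3.
The 3 values of 364 occupy positions 5–7 → each gets rank 5.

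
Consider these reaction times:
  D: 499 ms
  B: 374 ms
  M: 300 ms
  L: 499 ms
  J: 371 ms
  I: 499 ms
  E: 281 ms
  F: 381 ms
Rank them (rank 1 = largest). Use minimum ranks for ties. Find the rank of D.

1

Sorted (descending): 499, 499, 499, 381, 374, 371, 300, 281
The 3 values of 499 occupy positions 1–3 → each gets rank 1.
D has value 499 ms → rank 1.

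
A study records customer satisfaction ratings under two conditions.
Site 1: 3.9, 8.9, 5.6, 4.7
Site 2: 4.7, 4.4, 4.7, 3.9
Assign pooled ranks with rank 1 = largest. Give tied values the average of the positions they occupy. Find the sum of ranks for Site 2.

Sorted (descending): 8.9, 5.6, 4.7, 4.7, 4.7, 4.4, 3.9, 3.9
The 3 values of 4.7 occupy positions 3–5 → average rank 4.
The 2 values of 3.9 occupy positions 7–8 → average rank (7+8)/2 = 7.5.
Site 2 values → pooled ranks: 4.7→4, 4.4→6, 4.7→4, 3.9→7.5
Rank sum = 4 + 6 + 4 + 7.5 = 21.5

21.5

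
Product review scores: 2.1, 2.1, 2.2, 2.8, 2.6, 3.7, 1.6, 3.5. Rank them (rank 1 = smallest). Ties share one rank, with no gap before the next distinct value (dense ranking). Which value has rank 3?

2.2

Sorted (ascending): 1.6, 2.1, 2.1, 2.2, 2.6, 2.8, 3.5, 3.7
The 2 values of 2.1 share dense rank 2.
Remaining distinct values take the next consecutive integers.
Rank 3 → value 2.2.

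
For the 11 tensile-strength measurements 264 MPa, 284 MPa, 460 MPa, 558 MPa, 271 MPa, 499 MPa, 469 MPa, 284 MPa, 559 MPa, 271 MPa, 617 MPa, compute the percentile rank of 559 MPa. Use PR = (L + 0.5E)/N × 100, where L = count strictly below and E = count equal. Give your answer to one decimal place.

86.4

N = 11.
Strictly below 559: 9. Equal to 559: 1.
PR = (9 + 0.5·1)/11 × 100 = 86.4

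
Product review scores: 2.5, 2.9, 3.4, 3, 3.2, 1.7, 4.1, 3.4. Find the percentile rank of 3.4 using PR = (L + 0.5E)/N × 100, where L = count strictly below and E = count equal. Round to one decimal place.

N = 8.
Strictly below 3.4: 5. Equal to 3.4: 2.
PR = (5 + 0.5·2)/8 × 100 = 75.0

75.0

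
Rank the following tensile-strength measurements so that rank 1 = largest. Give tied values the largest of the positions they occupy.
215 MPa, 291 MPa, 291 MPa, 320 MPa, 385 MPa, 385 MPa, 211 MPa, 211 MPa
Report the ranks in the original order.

6, 5, 5, 3, 2, 2, 8, 8

Sorted (descending): 385, 385, 320, 291, 291, 215, 211, 211
The 2 values of 385 occupy positions 1–2 → each gets rank 2.
The 2 values of 291 occupy positions 4–5 → each gets rank 5.
The 2 values of 211 occupy positions 7–8 → each gets rank 8.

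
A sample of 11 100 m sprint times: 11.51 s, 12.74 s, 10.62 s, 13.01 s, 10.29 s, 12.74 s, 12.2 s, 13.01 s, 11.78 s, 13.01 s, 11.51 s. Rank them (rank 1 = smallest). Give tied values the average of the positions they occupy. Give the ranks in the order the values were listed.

Sorted (ascending): 10.29, 10.62, 11.51, 11.51, 11.78, 12.2, 12.74, 12.74, 13.01, 13.01, 13.01
The 2 values of 11.51 occupy positions 3–4 → average rank (3+4)/2 = 3.5.
The 2 values of 12.74 occupy positions 7–8 → average rank (7+8)/2 = 7.5.
The 3 values of 13.01 occupy positions 9–11 → average rank 10.

3.5, 7.5, 2, 10, 1, 7.5, 6, 10, 5, 10, 3.5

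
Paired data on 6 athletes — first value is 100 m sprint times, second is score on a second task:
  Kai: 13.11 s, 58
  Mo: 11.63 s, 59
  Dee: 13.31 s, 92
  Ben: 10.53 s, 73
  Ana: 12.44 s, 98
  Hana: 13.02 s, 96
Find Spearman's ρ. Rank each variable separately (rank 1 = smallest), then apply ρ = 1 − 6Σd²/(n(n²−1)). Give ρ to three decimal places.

Ranks of variable 1: 5, 2, 6, 1, 3, 4
Ranks of variable 2: 1, 2, 4, 3, 6, 5
d = r₁ − r₂: 4, 0, 2, -2, -3, -1
d²: 16, 0, 4, 4, 9, 1; Σd² = 34
ρ = 1 − 6·34/(6·35) = 1 − 204/210 = 0.029

0.029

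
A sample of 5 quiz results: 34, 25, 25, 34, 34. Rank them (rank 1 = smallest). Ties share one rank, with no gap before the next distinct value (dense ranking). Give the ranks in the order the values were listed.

2, 1, 1, 2, 2

Sorted (ascending): 25, 25, 34, 34, 34
The 2 values of 25 share dense rank 1.
The 3 values of 34 share dense rank 2.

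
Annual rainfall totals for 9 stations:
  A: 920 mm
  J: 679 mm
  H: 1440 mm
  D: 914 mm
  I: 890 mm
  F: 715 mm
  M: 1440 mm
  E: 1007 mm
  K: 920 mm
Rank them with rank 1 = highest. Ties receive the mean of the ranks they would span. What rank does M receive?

Sorted (descending): 1440, 1440, 1007, 920, 920, 914, 890, 715, 679
The 2 values of 1440 occupy positions 1–2 → average rank (1+2)/2 = 1.5.
The 2 values of 920 occupy positions 4–5 → average rank (4+5)/2 = 4.5.
M has value 1440 mm → rank 1.5.

1.5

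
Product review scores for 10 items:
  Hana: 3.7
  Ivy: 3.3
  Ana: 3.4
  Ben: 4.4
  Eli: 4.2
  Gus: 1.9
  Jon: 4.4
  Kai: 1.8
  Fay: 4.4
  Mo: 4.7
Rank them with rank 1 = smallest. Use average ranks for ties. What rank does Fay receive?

Sorted (ascending): 1.8, 1.9, 3.3, 3.4, 3.7, 4.2, 4.4, 4.4, 4.4, 4.7
The 3 values of 4.4 occupy positions 7–9 → average rank 8.
Fay has value 4.4 → rank 8.

8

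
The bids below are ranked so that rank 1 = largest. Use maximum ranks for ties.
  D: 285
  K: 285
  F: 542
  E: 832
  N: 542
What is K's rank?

5

Sorted (descending): 832, 542, 542, 285, 285
The 2 values of 542 occupy positions 2–3 → each gets rank 3.
The 2 values of 285 occupy positions 4–5 → each gets rank 5.
K has value 285 → rank 5.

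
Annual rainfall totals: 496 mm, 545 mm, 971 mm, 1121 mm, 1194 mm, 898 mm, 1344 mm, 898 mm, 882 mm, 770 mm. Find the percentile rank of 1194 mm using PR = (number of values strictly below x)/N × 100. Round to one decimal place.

80.0

N = 10.
Strictly below 1194: 8. Equal to 1194: 1.
PR = 8/10 × 100 = 80.0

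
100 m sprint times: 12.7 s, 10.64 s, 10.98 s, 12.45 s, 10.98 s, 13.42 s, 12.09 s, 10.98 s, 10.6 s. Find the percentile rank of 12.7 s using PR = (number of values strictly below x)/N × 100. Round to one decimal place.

77.8

N = 9.
Strictly below 12.7: 7. Equal to 12.7: 1.
PR = 7/9 × 100 = 77.8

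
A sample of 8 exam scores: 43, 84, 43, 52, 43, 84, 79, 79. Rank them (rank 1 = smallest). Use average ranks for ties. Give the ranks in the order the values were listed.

Sorted (ascending): 43, 43, 43, 52, 79, 79, 84, 84
The 3 values of 43 occupy positions 1–3 → average rank 2.
The 2 values of 79 occupy positions 5–6 → average rank (5+6)/2 = 5.5.
The 2 values of 84 occupy positions 7–8 → average rank (7+8)/2 = 7.5.

2, 7.5, 2, 4, 2, 7.5, 5.5, 5.5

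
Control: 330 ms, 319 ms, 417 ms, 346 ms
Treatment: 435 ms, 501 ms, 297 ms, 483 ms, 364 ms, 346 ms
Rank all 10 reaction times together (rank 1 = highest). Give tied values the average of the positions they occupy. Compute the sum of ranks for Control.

Sorted (descending): 501, 483, 435, 417, 364, 346, 346, 330, 319, 297
The 2 values of 346 occupy positions 6–7 → average rank (6+7)/2 = 6.5.
Control values → pooled ranks: 330→8, 319→9, 417→4, 346→6.5
Rank sum = 8 + 9 + 4 + 6.5 = 27.5

27.5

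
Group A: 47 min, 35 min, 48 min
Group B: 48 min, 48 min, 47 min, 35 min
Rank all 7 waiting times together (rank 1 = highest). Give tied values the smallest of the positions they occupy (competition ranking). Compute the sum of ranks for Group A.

11

Sorted (descending): 48, 48, 48, 47, 47, 35, 35
The 3 values of 48 occupy positions 1–3 → each gets rank 1.
The 2 values of 47 occupy positions 4–5 → each gets rank 4.
The 2 values of 35 occupy positions 6–7 → each gets rank 6.
Group A values → pooled ranks: 47→4, 35→6, 48→1
Rank sum = 4 + 6 + 1 = 11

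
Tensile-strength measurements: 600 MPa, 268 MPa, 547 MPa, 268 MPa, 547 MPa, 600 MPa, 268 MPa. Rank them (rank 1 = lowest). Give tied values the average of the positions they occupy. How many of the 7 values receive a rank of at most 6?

5

Sorted (ascending): 268, 268, 268, 547, 547, 600, 600
The 3 values of 268 occupy positions 1–3 → average rank 2.
The 2 values of 547 occupy positions 4–5 → average rank (4+5)/2 = 4.5.
The 2 values of 600 occupy positions 6–7 → average rank (6+7)/2 = 6.5.
Ranks ≤ 6: {2, 2, 2, 4.5, 4.5} → 5 values.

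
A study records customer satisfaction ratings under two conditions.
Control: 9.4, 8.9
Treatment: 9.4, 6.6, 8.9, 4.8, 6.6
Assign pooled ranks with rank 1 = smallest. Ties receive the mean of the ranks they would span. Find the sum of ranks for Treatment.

17

Sorted (ascending): 4.8, 6.6, 6.6, 8.9, 8.9, 9.4, 9.4
The 2 values of 6.6 occupy positions 2–3 → average rank (2+3)/2 = 2.5.
The 2 values of 8.9 occupy positions 4–5 → average rank (4+5)/2 = 4.5.
The 2 values of 9.4 occupy positions 6–7 → average rank (6+7)/2 = 6.5.
Treatment values → pooled ranks: 9.4→6.5, 6.6→2.5, 8.9→4.5, 4.8→1, 6.6→2.5
Rank sum = 6.5 + 2.5 + 4.5 + 1 + 2.5 = 17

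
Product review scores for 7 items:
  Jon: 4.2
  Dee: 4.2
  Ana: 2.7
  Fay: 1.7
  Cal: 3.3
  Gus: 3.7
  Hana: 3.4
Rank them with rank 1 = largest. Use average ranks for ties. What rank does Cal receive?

5

Sorted (descending): 4.2, 4.2, 3.7, 3.4, 3.3, 2.7, 1.7
The 2 values of 4.2 occupy positions 1–2 → average rank (1+2)/2 = 1.5.
Cal has value 3.3 → rank 5.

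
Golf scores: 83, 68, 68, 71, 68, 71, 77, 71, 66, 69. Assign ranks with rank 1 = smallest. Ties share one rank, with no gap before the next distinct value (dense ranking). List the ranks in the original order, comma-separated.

Sorted (ascending): 66, 68, 68, 68, 69, 71, 71, 71, 77, 83
The 3 values of 68 share dense rank 2.
The 3 values of 71 share dense rank 4.
Remaining distinct values take the next consecutive integers.

6, 2, 2, 4, 2, 4, 5, 4, 1, 3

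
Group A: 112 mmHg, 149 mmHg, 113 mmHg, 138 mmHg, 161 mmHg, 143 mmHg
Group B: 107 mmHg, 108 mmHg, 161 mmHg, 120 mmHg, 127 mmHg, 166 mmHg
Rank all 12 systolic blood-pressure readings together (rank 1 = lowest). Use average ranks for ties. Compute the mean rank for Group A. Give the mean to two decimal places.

6.92

Sorted (ascending): 107, 108, 112, 113, 120, 127, 138, 143, 149, 161, 161, 166
The 2 values of 161 occupy positions 10–11 → average rank (10+11)/2 = 10.5.
Group A values → pooled ranks: 112→3, 149→9, 113→4, 138→7, 161→10.5, 143→8
Mean rank = (3 + 9 + 4 + 7 + 10.5 + 8) / 6 = 6.92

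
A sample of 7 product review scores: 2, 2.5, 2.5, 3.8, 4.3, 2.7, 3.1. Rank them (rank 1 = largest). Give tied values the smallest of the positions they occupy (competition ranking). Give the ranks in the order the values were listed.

7, 5, 5, 2, 1, 4, 3

Sorted (descending): 4.3, 3.8, 3.1, 2.7, 2.5, 2.5, 2
The 2 values of 2.5 occupy positions 5–6 → each gets rank 5.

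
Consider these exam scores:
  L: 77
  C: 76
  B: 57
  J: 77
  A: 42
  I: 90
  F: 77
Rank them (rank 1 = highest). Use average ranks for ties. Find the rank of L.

Sorted (descending): 90, 77, 77, 77, 76, 57, 42
The 3 values of 77 occupy positions 2–4 → average rank 3.
L has value 77 → rank 3.

3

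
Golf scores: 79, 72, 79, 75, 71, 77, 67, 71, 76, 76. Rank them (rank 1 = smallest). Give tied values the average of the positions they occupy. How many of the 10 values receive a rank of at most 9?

8

Sorted (ascending): 67, 71, 71, 72, 75, 76, 76, 77, 79, 79
The 2 values of 71 occupy positions 2–3 → average rank (2+3)/2 = 2.5.
The 2 values of 76 occupy positions 6–7 → average rank (6+7)/2 = 6.5.
The 2 values of 79 occupy positions 9–10 → average rank (9+10)/2 = 9.5.
Ranks ≤ 9: {1, 2.5, 2.5, 4, 5, 6.5, 6.5, 8} → 8 values.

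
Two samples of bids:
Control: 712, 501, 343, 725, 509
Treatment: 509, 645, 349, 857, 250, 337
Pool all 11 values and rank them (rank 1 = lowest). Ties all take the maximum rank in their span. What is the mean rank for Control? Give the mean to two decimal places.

6.80

Sorted (ascending): 250, 337, 343, 349, 501, 509, 509, 645, 712, 725, 857
The 2 values of 509 occupy positions 6–7 → each gets rank 7.
Control values → pooled ranks: 712→9, 501→5, 343→3, 725→10, 509→7
Mean rank = (9 + 5 + 3 + 10 + 7) / 5 = 6.80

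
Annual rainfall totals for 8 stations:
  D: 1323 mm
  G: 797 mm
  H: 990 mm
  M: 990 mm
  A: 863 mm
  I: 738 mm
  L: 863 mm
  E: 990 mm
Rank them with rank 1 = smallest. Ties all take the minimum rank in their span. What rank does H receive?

5

Sorted (ascending): 738, 797, 863, 863, 990, 990, 990, 1323
The 2 values of 863 occupy positions 3–4 → each gets rank 3.
The 3 values of 990 occupy positions 5–7 → each gets rank 5.
H has value 990 mm → rank 5.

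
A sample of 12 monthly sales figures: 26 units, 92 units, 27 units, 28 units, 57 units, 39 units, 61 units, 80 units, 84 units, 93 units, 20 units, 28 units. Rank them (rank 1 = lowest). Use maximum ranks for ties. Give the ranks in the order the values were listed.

2, 11, 3, 5, 7, 6, 8, 9, 10, 12, 1, 5

Sorted (ascending): 20, 26, 27, 28, 28, 39, 57, 61, 80, 84, 92, 93
The 2 values of 28 occupy positions 4–5 → each gets rank 5.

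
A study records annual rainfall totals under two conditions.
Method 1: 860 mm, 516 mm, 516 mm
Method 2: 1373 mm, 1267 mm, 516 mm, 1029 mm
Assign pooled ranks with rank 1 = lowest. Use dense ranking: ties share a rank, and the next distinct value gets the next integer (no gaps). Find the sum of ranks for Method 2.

Sorted (ascending): 516, 516, 516, 860, 1029, 1267, 1373
The 3 values of 516 share dense rank 1.
Remaining distinct values take the next consecutive integers.
Method 2 values → pooled ranks: 1373→5, 1267→4, 516→1, 1029→3
Rank sum = 5 + 4 + 1 + 3 = 13

13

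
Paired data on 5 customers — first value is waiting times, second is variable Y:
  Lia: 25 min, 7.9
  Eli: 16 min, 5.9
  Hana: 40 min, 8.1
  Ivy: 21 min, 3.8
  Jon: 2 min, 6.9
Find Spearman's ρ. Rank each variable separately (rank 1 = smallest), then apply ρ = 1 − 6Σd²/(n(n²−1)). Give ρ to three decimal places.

Ranks of variable 1: 4, 2, 5, 3, 1
Ranks of variable 2: 4, 2, 5, 1, 3
d = r₁ − r₂: 0, 0, 0, 2, -2
d²: 0, 0, 0, 4, 4; Σd² = 8
ρ = 1 − 6·8/(5·24) = 1 − 48/120 = 0.600

0.600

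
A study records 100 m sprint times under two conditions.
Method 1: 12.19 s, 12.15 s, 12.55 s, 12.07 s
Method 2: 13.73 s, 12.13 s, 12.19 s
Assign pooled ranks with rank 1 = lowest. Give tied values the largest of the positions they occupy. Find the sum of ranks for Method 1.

15

Sorted (ascending): 12.07, 12.13, 12.15, 12.19, 12.19, 12.55, 13.73
The 2 values of 12.19 occupy positions 4–5 → each gets rank 5.
Method 1 values → pooled ranks: 12.19→5, 12.15→3, 12.55→6, 12.07→1
Rank sum = 5 + 3 + 6 + 1 = 15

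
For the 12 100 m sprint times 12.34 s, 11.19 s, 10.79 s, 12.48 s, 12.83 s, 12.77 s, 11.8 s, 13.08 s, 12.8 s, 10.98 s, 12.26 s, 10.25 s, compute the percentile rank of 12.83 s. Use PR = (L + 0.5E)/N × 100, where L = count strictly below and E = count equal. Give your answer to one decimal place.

87.5

N = 12.
Strictly below 12.83: 10. Equal to 12.83: 1.
PR = (10 + 0.5·1)/12 × 100 = 87.5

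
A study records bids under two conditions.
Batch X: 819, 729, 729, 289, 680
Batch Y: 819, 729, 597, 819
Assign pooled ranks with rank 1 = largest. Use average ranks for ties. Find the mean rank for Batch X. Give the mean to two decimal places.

Sorted (descending): 819, 819, 819, 729, 729, 729, 680, 597, 289
The 3 values of 819 occupy positions 1–3 → average rank 2.
The 3 values of 729 occupy positions 4–6 → average rank 5.
Batch X values → pooled ranks: 819→2, 729→5, 729→5, 289→9, 680→7
Mean rank = (2 + 5 + 5 + 9 + 7) / 5 = 5.60

5.60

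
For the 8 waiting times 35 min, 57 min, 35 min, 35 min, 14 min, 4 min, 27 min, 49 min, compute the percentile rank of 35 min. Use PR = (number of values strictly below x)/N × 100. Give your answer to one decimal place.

37.5

N = 8.
Strictly below 35: 3. Equal to 35: 3.
PR = 3/8 × 100 = 37.5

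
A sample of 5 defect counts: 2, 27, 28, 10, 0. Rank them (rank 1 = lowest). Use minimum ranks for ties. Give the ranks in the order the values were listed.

Sorted (ascending): 0, 2, 10, 27, 28
No ties — each value takes its position as its rank.

2, 4, 5, 3, 1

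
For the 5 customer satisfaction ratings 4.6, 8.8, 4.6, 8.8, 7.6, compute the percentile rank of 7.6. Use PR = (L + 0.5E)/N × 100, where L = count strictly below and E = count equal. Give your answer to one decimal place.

N = 5.
Strictly below 7.6: 2. Equal to 7.6: 1.
PR = (2 + 0.5·1)/5 × 100 = 50.0

50.0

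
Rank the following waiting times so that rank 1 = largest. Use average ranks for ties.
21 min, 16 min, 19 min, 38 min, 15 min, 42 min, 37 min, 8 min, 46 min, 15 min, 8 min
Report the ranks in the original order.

Sorted (descending): 46, 42, 38, 37, 21, 19, 16, 15, 15, 8, 8
The 2 values of 15 occupy positions 8–9 → average rank (8+9)/2 = 8.5.
The 2 values of 8 occupy positions 10–11 → average rank (10+11)/2 = 10.5.

5, 7, 6, 3, 8.5, 2, 4, 10.5, 1, 8.5, 10.5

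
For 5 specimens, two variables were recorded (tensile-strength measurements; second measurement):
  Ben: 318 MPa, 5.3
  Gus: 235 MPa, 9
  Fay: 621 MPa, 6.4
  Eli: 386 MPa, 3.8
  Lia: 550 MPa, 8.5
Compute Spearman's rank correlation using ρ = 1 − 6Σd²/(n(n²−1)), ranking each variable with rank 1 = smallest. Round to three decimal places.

-0.200

Ranks of variable 1: 2, 1, 5, 3, 4
Ranks of variable 2: 2, 5, 3, 1, 4
d = r₁ − r₂: 0, -4, 2, 2, 0
d²: 0, 16, 4, 4, 0; Σd² = 24
ρ = 1 − 6·24/(5·24) = 1 − 144/120 = -0.200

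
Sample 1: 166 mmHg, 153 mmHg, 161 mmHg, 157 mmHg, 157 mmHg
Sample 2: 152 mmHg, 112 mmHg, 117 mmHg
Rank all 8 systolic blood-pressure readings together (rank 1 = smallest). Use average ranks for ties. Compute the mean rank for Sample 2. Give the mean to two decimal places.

Sorted (ascending): 112, 117, 152, 153, 157, 157, 161, 166
The 2 values of 157 occupy positions 5–6 → average rank (5+6)/2 = 5.5.
Sample 2 values → pooled ranks: 152→3, 112→1, 117→2
Mean rank = (3 + 1 + 2) / 3 = 2.00

2.00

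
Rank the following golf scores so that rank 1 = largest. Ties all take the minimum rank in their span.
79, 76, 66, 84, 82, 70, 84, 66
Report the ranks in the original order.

Sorted (descending): 84, 84, 82, 79, 76, 70, 66, 66
The 2 values of 84 occupy positions 1–2 → each gets rank 1.
The 2 values of 66 occupy positions 7–8 → each gets rank 7.

4, 5, 7, 1, 3, 6, 1, 7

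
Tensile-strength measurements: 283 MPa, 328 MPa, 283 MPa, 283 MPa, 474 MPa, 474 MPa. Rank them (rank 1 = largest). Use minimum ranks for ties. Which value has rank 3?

328

Sorted (descending): 474, 474, 328, 283, 283, 283
The 2 values of 474 occupy positions 1–2 → each gets rank 1.
The 3 values of 283 occupy positions 4–6 → each gets rank 4.
Rank 3 → value 328.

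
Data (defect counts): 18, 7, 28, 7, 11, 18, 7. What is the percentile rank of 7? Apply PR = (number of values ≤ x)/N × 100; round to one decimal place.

N = 7.
Strictly below 7: 0. Equal to 7: 3.
PR = 3/7 × 100 = 42.9

42.9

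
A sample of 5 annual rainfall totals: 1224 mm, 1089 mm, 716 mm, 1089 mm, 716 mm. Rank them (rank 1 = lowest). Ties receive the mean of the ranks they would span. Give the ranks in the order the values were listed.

Sorted (ascending): 716, 716, 1089, 1089, 1224
The 2 values of 716 occupy positions 1–2 → average rank (1+2)/2 = 1.5.
The 2 values of 1089 occupy positions 3–4 → average rank (3+4)/2 = 3.5.

5, 3.5, 1.5, 3.5, 1.5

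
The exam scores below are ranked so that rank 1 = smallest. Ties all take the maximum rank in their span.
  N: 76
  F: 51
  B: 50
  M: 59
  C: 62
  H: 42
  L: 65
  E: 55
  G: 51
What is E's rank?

5

Sorted (ascending): 42, 50, 51, 51, 55, 59, 62, 65, 76
The 2 values of 51 occupy positions 3–4 → each gets rank 4.
E has value 55 → rank 5.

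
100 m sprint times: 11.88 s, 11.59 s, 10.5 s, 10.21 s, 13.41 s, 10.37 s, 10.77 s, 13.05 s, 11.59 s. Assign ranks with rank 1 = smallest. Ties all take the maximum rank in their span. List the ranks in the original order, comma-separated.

Sorted (ascending): 10.21, 10.37, 10.5, 10.77, 11.59, 11.59, 11.88, 13.05, 13.41
The 2 values of 11.59 occupy positions 5–6 → each gets rank 6.

7, 6, 3, 1, 9, 2, 4, 8, 6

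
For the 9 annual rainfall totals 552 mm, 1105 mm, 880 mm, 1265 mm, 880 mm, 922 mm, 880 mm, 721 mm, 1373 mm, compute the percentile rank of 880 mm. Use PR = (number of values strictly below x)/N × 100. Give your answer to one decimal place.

22.2

N = 9.
Strictly below 880: 2. Equal to 880: 3.
PR = 2/9 × 100 = 22.2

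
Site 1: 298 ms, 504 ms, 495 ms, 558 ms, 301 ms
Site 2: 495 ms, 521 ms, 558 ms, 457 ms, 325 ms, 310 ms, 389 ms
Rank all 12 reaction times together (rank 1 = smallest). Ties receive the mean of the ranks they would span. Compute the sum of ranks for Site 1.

Sorted (ascending): 298, 301, 310, 325, 389, 457, 495, 495, 504, 521, 558, 558
The 2 values of 495 occupy positions 7–8 → average rank (7+8)/2 = 7.5.
The 2 values of 558 occupy positions 11–12 → average rank (11+12)/2 = 11.5.
Site 1 values → pooled ranks: 298→1, 504→9, 495→7.5, 558→11.5, 301→2
Rank sum = 1 + 9 + 7.5 + 11.5 + 2 = 31

31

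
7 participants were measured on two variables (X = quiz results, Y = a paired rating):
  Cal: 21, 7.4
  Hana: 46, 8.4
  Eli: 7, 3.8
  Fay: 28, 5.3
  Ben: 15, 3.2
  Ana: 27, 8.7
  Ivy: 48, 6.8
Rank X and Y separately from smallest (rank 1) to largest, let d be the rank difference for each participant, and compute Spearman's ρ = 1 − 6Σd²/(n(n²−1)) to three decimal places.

0.500

Ranks of variable 1: 3, 6, 1, 5, 2, 4, 7
Ranks of variable 2: 5, 6, 2, 3, 1, 7, 4
d = r₁ − r₂: -2, 0, -1, 2, 1, -3, 3
d²: 4, 0, 1, 4, 1, 9, 9; Σd² = 28
ρ = 1 − 6·28/(7·48) = 1 − 168/336 = 0.500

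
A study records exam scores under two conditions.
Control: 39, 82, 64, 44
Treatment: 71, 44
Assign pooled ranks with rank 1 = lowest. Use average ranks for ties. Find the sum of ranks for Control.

13.5

Sorted (ascending): 39, 44, 44, 64, 71, 82
The 2 values of 44 occupy positions 2–3 → average rank (2+3)/2 = 2.5.
Control values → pooled ranks: 39→1, 82→6, 64→4, 44→2.5
Rank sum = 1 + 6 + 4 + 2.5 = 13.5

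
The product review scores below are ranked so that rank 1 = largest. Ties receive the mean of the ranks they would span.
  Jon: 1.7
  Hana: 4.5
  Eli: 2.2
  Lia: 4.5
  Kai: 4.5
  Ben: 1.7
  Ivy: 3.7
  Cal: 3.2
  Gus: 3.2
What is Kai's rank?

Sorted (descending): 4.5, 4.5, 4.5, 3.7, 3.2, 3.2, 2.2, 1.7, 1.7
The 3 values of 4.5 occupy positions 1–3 → average rank 2.
The 2 values of 3.2 occupy positions 5–6 → average rank (5+6)/2 = 5.5.
The 2 values of 1.7 occupy positions 8–9 → average rank (8+9)/2 = 8.5.
Kai has value 4.5 → rank 2.

2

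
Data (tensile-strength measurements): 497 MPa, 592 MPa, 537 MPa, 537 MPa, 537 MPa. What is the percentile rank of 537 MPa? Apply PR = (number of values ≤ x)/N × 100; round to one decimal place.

N = 5.
Strictly below 537: 1. Equal to 537: 3.
PR = 4/5 × 100 = 80.0

80.0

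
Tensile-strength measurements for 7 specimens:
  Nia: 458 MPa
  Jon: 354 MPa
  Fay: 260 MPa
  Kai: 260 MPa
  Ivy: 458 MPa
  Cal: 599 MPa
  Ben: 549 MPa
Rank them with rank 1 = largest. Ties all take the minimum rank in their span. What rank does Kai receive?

6

Sorted (descending): 599, 549, 458, 458, 354, 260, 260
The 2 values of 458 occupy positions 3–4 → each gets rank 3.
The 2 values of 260 occupy positions 6–7 → each gets rank 6.
Kai has value 260 MPa → rank 6.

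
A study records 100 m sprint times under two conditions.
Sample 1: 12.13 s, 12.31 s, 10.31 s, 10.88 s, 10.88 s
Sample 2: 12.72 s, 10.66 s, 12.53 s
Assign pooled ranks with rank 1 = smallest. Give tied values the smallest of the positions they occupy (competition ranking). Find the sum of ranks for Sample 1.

Sorted (ascending): 10.31, 10.66, 10.88, 10.88, 12.13, 12.31, 12.53, 12.72
The 2 values of 10.88 occupy positions 3–4 → each gets rank 3.
Sample 1 values → pooled ranks: 12.13→5, 12.31→6, 10.31→1, 10.88→3, 10.88→3
Rank sum = 5 + 6 + 1 + 3 + 3 = 18

18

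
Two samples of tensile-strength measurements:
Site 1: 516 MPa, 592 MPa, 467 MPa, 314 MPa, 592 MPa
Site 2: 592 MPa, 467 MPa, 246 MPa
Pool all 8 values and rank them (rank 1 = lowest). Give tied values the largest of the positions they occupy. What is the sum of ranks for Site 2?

Sorted (ascending): 246, 314, 467, 467, 516, 592, 592, 592
The 2 values of 467 occupy positions 3–4 → each gets rank 4.
The 3 values of 592 occupy positions 6–8 → each gets rank 8.
Site 2 values → pooled ranks: 592→8, 467→4, 246→1
Rank sum = 8 + 4 + 1 = 13

13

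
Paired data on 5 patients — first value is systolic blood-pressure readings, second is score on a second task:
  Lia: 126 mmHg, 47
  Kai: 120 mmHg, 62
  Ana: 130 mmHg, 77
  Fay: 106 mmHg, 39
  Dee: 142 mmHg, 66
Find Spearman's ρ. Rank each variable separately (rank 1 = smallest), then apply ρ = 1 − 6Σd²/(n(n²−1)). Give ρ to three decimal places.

0.800

Ranks of variable 1: 3, 2, 4, 1, 5
Ranks of variable 2: 2, 3, 5, 1, 4
d = r₁ − r₂: 1, -1, -1, 0, 1
d²: 1, 1, 1, 0, 1; Σd² = 4
ρ = 1 − 6·4/(5·24) = 1 − 24/120 = 0.800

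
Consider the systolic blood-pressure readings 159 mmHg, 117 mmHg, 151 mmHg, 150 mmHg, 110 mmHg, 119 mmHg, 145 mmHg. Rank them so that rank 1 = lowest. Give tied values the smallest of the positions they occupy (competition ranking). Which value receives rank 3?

Sorted (ascending): 110, 117, 119, 145, 150, 151, 159
No ties — each value takes its position as its rank.
Rank 3 → value 119.

119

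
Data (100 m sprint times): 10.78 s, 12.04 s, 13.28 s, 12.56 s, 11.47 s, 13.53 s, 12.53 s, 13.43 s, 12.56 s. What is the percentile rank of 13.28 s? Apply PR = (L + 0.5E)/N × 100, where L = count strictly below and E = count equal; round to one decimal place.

72.2

N = 9.
Strictly below 13.28: 6. Equal to 13.28: 1.
PR = (6 + 0.5·1)/9 × 100 = 72.2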